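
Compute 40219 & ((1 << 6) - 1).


40219 & 63 = 27

27


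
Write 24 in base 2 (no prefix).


24 = 11000 in binary

11000


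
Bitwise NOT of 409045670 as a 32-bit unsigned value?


~0b11000011000011000101010100110 = 0b11100111100111100111010101011001 = 3885921625 (32-bit unsigned)

3885921625


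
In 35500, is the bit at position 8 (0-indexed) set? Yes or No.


0b1000101010101100, bit 8 = 0. No

No


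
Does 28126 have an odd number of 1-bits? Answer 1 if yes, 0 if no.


0b110110111011110 has 11 ones => parity 1

1


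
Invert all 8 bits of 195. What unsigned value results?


195 ^ 255 = 60

60


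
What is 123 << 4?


0b1111011 << 4 = 0b11110110000 = 1968

1968


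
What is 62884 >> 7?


0b1111010110100100 >> 7 = 0b111101011 = 491

491


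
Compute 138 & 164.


0b10001010 & 0b10100100 = 0b10000000 = 128

128


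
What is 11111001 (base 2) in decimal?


11111001 in decimal = 249

249


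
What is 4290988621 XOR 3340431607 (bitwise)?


0b11111111110000110100101001001101 ^ 0b11000111000110101111000011110111 = 0b111000110110011011101010111010 = 953793210

953793210


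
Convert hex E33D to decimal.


E33D hex = 58173 decimal

58173


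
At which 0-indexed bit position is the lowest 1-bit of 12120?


0b10111101011000. Lowest set bit at position 3

3


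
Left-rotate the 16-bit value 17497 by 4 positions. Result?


Rotate 0b100010001011001 left by 4 (16-bit) = 0b100010110010100 = 17812

17812


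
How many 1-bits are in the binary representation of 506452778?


0b11110001011111101101100101010 has 18 set bits

18


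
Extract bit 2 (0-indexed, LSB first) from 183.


0b10110111, position 2 = 1

1


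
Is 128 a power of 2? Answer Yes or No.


0b10000000. Only one bit set => Yes

Yes


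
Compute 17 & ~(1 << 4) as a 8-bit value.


17 & ~(1 << 4) = 1

1


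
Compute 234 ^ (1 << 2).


234 ^ (1 << 2) = 234 ^ 4 = 238

238


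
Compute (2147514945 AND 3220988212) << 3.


Step 1: 2147514945 & 3220988212 = 2147508224
Step 2: 2147508224 << 3 = 17180065792

17180065792


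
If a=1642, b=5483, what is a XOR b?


1642 ^ 5483 = 4865

4865


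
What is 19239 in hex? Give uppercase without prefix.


19239 = 4B27 hex

4B27


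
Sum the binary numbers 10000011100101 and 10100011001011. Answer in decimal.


10000011100101 + 10100011001011 = 100100110110000 = 18864

18864


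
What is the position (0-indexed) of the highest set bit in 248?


0b11111000. Highest set bit at position 7

7


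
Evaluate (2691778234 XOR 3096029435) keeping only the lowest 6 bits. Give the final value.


Step 1: 2691778234 ^ 3096029435 = 418967105
Step 2: 418967105 & 63 = 1

1


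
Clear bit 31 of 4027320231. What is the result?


4027320231 & ~(1 << 31) = 1879836583

1879836583


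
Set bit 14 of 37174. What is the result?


37174 | (1 << 14) = 37174 | 16384 = 53558

53558


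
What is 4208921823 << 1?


0b11111010110111110000110011011111 << 1 = 0b111110101101111100001100110111110 = 8417843646

8417843646


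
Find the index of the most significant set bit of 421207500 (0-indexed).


0b11001000110110001110111001100. Highest set bit at position 28

28


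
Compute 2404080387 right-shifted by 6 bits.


0b10001111010010110101101100000011 >> 6 = 0b10001111010010110101101100 = 37563756

37563756


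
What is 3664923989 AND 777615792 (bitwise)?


0b11011010011100100100110101010101 & 0b101110010110010111100110110000 = 0b1010010100000100100100010000 = 173033744

173033744


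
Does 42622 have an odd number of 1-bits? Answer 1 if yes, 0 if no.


0b1010011001111110 has 10 ones => parity 0

0


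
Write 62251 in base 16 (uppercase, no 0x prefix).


62251 = F32B hex

F32B


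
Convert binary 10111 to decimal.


10111 in decimal = 23

23


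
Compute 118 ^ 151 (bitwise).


0b1110110 ^ 0b10010111 = 0b11100001 = 225

225


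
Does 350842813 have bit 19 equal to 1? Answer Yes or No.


0b10100111010010110111110111101, bit 19 = 1. Yes

Yes


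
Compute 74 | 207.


0b1001010 | 0b11001111 = 0b11001111 = 207

207


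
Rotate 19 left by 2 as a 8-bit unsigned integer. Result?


Rotate 0b10011 left by 2 (8-bit) = 0b1001100 = 76

76


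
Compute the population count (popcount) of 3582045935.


0b11010101100000011010111011101111 has 19 set bits

19


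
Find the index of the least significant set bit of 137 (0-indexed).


0b10001001. Lowest set bit at position 0

0


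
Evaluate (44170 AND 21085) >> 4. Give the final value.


Step 1: 44170 & 21085 = 8
Step 2: 8 >> 4 = 0

0


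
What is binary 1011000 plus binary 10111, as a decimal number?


1011000 + 10111 = 1101111 = 111

111


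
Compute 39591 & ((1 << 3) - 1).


39591 & 7 = 7

7


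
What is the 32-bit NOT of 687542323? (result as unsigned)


~0b101000111110110001000000110011 = 0b11010111000001001110111111001100 = 3607424972 (32-bit unsigned)

3607424972


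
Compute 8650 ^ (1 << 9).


8650 ^ (1 << 9) = 8650 ^ 512 = 9162

9162


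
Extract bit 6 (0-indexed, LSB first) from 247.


0b11110111, position 6 = 1

1


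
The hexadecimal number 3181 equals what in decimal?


3181 hex = 12673 decimal

12673


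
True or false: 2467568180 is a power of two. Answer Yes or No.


0b10010011000101000001101000110100. Multiple bits set => No

No


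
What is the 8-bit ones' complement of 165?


165 ^ 255 = 90

90


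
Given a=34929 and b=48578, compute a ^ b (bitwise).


34929 ^ 48578 = 13747

13747


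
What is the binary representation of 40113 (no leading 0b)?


40113 = 1001110010110001 in binary

1001110010110001


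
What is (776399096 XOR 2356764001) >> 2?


Step 1: 776399096 ^ 2356764001 = 2722084249
Step 2: 2722084249 >> 2 = 680521062

680521062


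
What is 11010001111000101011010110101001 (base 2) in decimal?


11010001111000101011010110101001 in decimal = 3521295785

3521295785


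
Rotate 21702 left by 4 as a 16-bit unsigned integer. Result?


Rotate 0b101010011000110 left by 4 (16-bit) = 0b100110001100101 = 19557

19557


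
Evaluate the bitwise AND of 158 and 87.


0b10011110 & 0b1010111 = 0b10110 = 22

22


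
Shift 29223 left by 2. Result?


0b111001000100111 << 2 = 0b11100100010011100 = 116892

116892


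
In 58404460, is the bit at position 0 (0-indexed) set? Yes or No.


0b11011110110010111001101100, bit 0 = 0. No

No


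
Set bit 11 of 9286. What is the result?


9286 | (1 << 11) = 9286 | 2048 = 11334

11334


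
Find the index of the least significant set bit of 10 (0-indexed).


0b1010. Lowest set bit at position 1

1


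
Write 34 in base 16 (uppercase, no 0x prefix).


34 = 22 hex

22


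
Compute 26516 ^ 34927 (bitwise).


0b110011110010100 ^ 0b1000100001101111 = 0b1110111111111011 = 61435

61435


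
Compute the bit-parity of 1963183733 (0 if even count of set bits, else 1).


0b1110101000000111100111001110101 has 17 ones => parity 1

1


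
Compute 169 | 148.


0b10101001 | 0b10010100 = 0b10111101 = 189

189


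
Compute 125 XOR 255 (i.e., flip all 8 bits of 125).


125 ^ 255 = 130

130


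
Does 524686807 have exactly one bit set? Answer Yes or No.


0b11111010001100001010111010111. Multiple bits set => No

No


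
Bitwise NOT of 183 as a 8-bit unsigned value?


~0b10110111 = 0b1001000 = 72 (8-bit unsigned)

72


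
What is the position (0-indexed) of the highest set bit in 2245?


0b100011000101. Highest set bit at position 11

11


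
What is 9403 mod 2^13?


9403 & 8191 = 1211

1211


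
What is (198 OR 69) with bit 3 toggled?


Step 1: 198 | 69 = 199
Step 2: 199 ^ (1 << 3) = 199 ^ 8 = 207

207


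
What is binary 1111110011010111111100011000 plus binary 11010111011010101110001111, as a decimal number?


1111110011010111111100011000 + 11010111011010101110001111 = 10011001010110010101010100111 = 321596071

321596071


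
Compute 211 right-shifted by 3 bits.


0b11010011 >> 3 = 0b11010 = 26

26


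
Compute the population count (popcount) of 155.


0b10011011 has 5 set bits

5


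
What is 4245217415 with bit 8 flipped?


4245217415 ^ (1 << 8) = 4245217415 ^ 256 = 4245217671

4245217671


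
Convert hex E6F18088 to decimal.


E6F18088 hex = 3874586760 decimal

3874586760


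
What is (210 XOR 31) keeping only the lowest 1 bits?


Step 1: 210 ^ 31 = 205
Step 2: 205 & 1 = 1

1


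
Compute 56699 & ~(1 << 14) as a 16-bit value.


56699 & ~(1 << 14) = 40315

40315


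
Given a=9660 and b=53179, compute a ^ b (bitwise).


9660 ^ 53179 = 59911

59911


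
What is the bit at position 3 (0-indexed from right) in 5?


0b101, position 3 = 0

0


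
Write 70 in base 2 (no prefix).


70 = 1000110 in binary

1000110


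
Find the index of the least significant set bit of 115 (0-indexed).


0b1110011. Lowest set bit at position 0

0


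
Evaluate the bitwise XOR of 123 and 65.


0b1111011 ^ 0b1000001 = 0b111010 = 58

58


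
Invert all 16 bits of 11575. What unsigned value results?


11575 ^ 65535 = 53960

53960


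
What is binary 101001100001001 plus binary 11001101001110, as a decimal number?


101001100001001 + 11001101001110 = 1000011001010111 = 34391

34391


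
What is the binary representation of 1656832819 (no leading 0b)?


1656832819 = 1100010110000010100001100110011 in binary

1100010110000010100001100110011


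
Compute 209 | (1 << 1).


209 | (1 << 1) = 209 | 2 = 211

211


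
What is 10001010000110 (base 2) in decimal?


10001010000110 in decimal = 8838

8838


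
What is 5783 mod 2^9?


5783 & 511 = 151

151


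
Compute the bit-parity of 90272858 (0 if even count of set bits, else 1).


0b101011000010111010001011010 has 13 ones => parity 1

1


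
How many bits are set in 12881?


0b11001001010001 has 6 set bits

6


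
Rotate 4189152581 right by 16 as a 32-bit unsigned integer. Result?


Rotate 0b11111001101100010110010101000101 right by 16 (32-bit) = 0b1100101010001011111100110110001 = 1699084721

1699084721


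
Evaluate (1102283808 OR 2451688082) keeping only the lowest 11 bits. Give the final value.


Step 1: 1102283808 | 2451688082 = 3551776434
Step 2: 3551776434 & 2047 = 1714

1714


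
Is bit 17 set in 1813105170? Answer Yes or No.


0b1101100000100011100101000010010, bit 17 = 0. No

No


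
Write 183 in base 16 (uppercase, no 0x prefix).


183 = B7 hex

B7


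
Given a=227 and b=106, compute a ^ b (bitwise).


227 ^ 106 = 137

137


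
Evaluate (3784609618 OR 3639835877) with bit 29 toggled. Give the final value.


Step 1: 3784609618 | 3639835877 = 4193779703
Step 2: 4193779703 ^ (1 << 29) = 4193779703 ^ 536870912 = 3656908791

3656908791


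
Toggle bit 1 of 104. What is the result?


104 ^ (1 << 1) = 104 ^ 2 = 106

106


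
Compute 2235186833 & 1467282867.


0b10000101001110100011111010010001 & 0b1010111011101001111010110110011 = 0b101001100000011010010010001 = 87045265

87045265


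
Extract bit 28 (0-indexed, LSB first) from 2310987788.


0b10001001101111101110000000001100, position 28 = 0

0


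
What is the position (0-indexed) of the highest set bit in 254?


0b11111110. Highest set bit at position 7

7


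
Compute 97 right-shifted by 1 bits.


0b1100001 >> 1 = 0b110000 = 48

48


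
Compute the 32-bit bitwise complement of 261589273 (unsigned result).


~0b1111100101111000100100011001 = 0b11110000011010000111011011100110 = 4033378022 (32-bit unsigned)

4033378022


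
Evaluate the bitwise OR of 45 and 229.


0b101101 | 0b11100101 = 0b11101101 = 237

237


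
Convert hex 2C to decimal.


2C hex = 44 decimal

44


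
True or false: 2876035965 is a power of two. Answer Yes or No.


0b10101011011011001101001101111101. Multiple bits set => No

No


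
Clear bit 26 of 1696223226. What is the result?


1696223226 & ~(1 << 26) = 1629114362

1629114362


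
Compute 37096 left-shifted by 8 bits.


0b1001000011101000 << 8 = 0b100100001110100000000000 = 9496576

9496576


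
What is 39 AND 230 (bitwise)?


0b100111 & 0b11100110 = 0b100110 = 38

38


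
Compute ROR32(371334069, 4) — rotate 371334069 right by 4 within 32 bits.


Rotate 0b10110001000100001101110110101 right by 4 (32-bit) = 0b1010001011000100010000110111011 = 1365385659

1365385659


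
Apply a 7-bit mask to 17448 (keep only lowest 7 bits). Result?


17448 & 127 = 40

40


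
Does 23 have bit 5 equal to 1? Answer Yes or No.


0b10111, bit 5 = 0. No

No


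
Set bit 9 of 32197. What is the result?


32197 | (1 << 9) = 32197 | 512 = 32709

32709


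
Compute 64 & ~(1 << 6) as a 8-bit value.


64 & ~(1 << 6) = 0

0


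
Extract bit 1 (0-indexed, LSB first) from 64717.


0b1111110011001101, position 1 = 0

0


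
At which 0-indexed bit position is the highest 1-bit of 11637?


0b10110101110101. Highest set bit at position 13

13


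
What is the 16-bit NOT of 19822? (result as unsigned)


~0b100110101101110 = 0b1011001010010001 = 45713 (16-bit unsigned)

45713


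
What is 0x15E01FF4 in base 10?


15E01FF4 hex = 367009780 decimal

367009780


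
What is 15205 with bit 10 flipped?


15205 ^ (1 << 10) = 15205 ^ 1024 = 16229

16229


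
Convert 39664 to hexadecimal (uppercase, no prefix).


39664 = 9AF0 hex

9AF0


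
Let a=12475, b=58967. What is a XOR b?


12475 ^ 58967 = 55020

55020


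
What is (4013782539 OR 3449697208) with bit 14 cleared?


Step 1: 4013782539 | 3449697208 = 4022302651
Step 2: 4022302651 & ~(1 << 14) = 4022286267

4022286267


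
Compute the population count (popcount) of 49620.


0b1100000111010100 has 7 set bits

7


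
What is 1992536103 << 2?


0b1110110110000111011000000100111 << 2 = 0b111011011000011101100000010011100 = 7970144412

7970144412


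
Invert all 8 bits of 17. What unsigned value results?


17 ^ 255 = 238

238


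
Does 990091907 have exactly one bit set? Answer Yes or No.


0b111011000000111001101010000011. Multiple bits set => No

No


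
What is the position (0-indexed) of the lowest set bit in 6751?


0b1101001011111. Lowest set bit at position 0

0


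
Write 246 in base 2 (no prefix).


246 = 11110110 in binary

11110110


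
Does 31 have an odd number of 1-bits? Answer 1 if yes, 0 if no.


0b11111 has 5 ones => parity 1

1


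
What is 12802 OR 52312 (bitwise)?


0b11001000000010 | 0b1100110001011000 = 0b1111111001011010 = 65114

65114


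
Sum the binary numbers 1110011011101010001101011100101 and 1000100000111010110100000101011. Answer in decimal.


1110011011101010001101011100101 + 1000100000111010110100000101011 = 10110111100100101000001100010000 = 3079832336

3079832336


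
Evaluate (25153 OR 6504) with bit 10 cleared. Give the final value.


Step 1: 25153 | 6504 = 31593
Step 2: 31593 & ~(1 << 10) = 31593

31593


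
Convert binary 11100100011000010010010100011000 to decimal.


11100100011000010010010100011000 in decimal = 3831571736

3831571736


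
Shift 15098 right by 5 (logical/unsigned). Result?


0b11101011111010 >> 5 = 0b111010111 = 471

471


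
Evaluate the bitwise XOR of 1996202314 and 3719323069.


0b1110110111110111010000101001010 ^ 0b11011101101100000101110110111101 = 0b10101011010010111111110011110111 = 2873883895

2873883895


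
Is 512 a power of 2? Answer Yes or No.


0b1000000000. Only one bit set => Yes

Yes


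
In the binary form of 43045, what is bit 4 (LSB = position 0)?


0b1010100000100101, position 4 = 0

0


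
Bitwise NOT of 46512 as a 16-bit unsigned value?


~0b1011010110110000 = 0b100101001001111 = 19023 (16-bit unsigned)

19023


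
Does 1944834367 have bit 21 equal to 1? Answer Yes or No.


0b1110011111010111101000100111111, bit 21 = 1. Yes

Yes


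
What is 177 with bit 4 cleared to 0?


177 & ~(1 << 4) = 161

161


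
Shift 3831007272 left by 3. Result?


0b11100100010110001000100000101000 << 3 = 0b11100100010110001000100000101000000 = 30648058176

30648058176


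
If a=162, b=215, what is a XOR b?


162 ^ 215 = 117

117


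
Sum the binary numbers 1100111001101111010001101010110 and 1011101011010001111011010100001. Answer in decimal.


1100111001101111010001101010110 + 1011101011010001111011010100001 = 11000100101000001001100111110111 = 3298859511

3298859511


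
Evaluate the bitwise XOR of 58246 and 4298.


0b1110001110000110 ^ 0b1000011001010 = 0b1111001101001100 = 62284

62284


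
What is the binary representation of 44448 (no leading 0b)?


44448 = 1010110110100000 in binary

1010110110100000


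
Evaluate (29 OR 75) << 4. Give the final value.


Step 1: 29 | 75 = 95
Step 2: 95 << 4 = 1520

1520


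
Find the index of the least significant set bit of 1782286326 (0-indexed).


0b1101010001110111000011111110110. Lowest set bit at position 1

1


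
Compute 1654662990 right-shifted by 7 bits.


0b1100010101000000010011101001110 >> 7 = 0b110001010100000001001110 = 12927054

12927054


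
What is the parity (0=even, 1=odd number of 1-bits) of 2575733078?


0b10011001100001101001000101010110 has 14 ones => parity 0

0


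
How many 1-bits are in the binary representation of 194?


0b11000010 has 3 set bits

3


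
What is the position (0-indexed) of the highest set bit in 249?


0b11111001. Highest set bit at position 7

7


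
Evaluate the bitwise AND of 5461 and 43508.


0b1010101010101 & 0b1010100111110100 = 0b101010100 = 340

340


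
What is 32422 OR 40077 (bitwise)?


0b111111010100110 | 0b1001110010001101 = 0b1111111010101111 = 65199

65199


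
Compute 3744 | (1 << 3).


3744 | (1 << 3) = 3744 | 8 = 3752

3752


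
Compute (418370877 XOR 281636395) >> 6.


Step 1: 418370877 ^ 281636395 = 136755990
Step 2: 136755990 >> 6 = 2136812

2136812


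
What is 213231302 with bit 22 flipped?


213231302 ^ (1 << 22) = 213231302 ^ 4194304 = 217425606

217425606


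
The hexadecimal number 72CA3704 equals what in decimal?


72CA3704 hex = 1925854980 decimal

1925854980


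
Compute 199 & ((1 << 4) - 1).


199 & 15 = 7

7


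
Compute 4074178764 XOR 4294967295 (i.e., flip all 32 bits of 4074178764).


4074178764 ^ 4294967295 = 220788531

220788531


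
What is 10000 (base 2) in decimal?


10000 in decimal = 16

16


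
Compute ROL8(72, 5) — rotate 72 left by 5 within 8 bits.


Rotate 0b1001000 left by 5 (8-bit) = 0b1001 = 9

9


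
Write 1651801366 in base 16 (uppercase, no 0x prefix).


1651801366 = 62747D16 hex

62747D16


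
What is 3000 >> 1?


0b101110111000 >> 1 = 0b10111011100 = 1500

1500


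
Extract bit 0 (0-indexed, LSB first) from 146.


0b10010010, position 0 = 0

0


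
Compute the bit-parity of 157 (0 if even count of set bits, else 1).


0b10011101 has 5 ones => parity 1

1


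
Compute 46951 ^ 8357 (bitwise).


0b1011011101100111 ^ 0b10000010100101 = 0b1001011111000010 = 38850

38850


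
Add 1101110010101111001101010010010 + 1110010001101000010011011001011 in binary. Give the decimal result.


1101110010101111001101010010010 + 1110010001101000010011011001011 = 11100000100010111100000101011101 = 3767255389

3767255389


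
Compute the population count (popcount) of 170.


0b10101010 has 4 set bits

4


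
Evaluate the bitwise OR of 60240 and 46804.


0b1110101101010000 | 0b1011011011010100 = 0b1111111111010100 = 65492

65492


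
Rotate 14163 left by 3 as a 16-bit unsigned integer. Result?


Rotate 0b11011101010011 left by 3 (16-bit) = 0b1011101010011001 = 47769

47769


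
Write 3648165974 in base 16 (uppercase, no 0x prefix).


3648165974 = D9729856 hex

D9729856


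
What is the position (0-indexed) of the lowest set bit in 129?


0b10000001. Lowest set bit at position 0

0


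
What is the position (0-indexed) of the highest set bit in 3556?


0b110111100100. Highest set bit at position 11

11


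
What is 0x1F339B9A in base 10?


1F339B9A hex = 523475866 decimal

523475866


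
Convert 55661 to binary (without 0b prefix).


55661 = 1101100101101101 in binary

1101100101101101


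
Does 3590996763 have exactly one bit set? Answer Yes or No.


0b11010110000010100100001100011011. Multiple bits set => No

No


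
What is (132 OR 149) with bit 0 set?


Step 1: 132 | 149 = 149
Step 2: 149 | (1 << 0) = 149 | 1 = 149

149


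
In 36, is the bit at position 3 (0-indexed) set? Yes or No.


0b100100, bit 3 = 0. No

No


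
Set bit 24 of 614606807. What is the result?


614606807 | (1 << 24) = 614606807 | 16777216 = 631384023

631384023


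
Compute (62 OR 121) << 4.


Step 1: 62 | 121 = 127
Step 2: 127 << 4 = 2032

2032


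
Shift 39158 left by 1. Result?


0b1001100011110110 << 1 = 0b10011000111101100 = 78316

78316


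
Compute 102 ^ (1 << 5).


102 ^ (1 << 5) = 102 ^ 32 = 70

70


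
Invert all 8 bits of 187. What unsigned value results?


187 ^ 255 = 68

68


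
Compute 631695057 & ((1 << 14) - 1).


631695057 & 16383 = 9937

9937


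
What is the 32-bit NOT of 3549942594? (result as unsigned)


~0b11010011100101111101001101000010 = 0b101100011010000010110010111101 = 745024701 (32-bit unsigned)

745024701


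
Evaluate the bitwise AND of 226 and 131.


0b11100010 & 0b10000011 = 0b10000010 = 130

130


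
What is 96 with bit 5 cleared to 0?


96 & ~(1 << 5) = 64

64


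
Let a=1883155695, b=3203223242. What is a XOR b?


1883155695 ^ 3203223242 = 3469992485

3469992485


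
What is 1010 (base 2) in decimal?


1010 in decimal = 10

10


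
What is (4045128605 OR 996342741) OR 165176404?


Step 1: 4045128605 | 996342741 = 4219206621
Step 2: 4219206621 | 165176404 = 4227596253

4227596253


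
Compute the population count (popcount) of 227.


0b11100011 has 5 set bits

5


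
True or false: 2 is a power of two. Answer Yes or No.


0b10. Only one bit set => Yes

Yes


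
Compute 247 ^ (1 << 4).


247 ^ (1 << 4) = 247 ^ 16 = 231

231


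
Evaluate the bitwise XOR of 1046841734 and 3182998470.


0b111110011001011000100110000110 ^ 0b10111101101110001011001111000110 = 0b10000011110111010011101001000000 = 2212313664

2212313664


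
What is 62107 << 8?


0b1111001010011011 << 8 = 0b111100101001101100000000 = 15899392

15899392


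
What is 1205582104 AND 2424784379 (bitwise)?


0b1000111110110111011100100011000 & 0b10010000100001110100010111111011 = 0b100000110000000100011000 = 8585496

8585496


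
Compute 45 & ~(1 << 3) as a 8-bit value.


45 & ~(1 << 3) = 37

37


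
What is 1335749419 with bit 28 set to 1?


1335749419 | (1 << 28) = 1335749419 | 268435456 = 1604184875

1604184875


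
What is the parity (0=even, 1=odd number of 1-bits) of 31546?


0b111101100111010 has 10 ones => parity 0

0


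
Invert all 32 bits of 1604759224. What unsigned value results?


1604759224 ^ 4294967295 = 2690208071

2690208071


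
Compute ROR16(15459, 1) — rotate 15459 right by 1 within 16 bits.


Rotate 0b11110001100011 right by 1 (16-bit) = 0b1001111000110001 = 40497

40497


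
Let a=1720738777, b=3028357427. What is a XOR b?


1720738777 ^ 3028357427 = 3524358890

3524358890


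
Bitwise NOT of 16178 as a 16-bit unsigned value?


~0b11111100110010 = 0b1100000011001101 = 49357 (16-bit unsigned)

49357


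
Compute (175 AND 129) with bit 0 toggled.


Step 1: 175 & 129 = 129
Step 2: 129 ^ (1 << 0) = 129 ^ 1 = 128

128


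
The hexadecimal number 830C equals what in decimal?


830C hex = 33548 decimal

33548


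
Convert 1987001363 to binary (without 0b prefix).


1987001363 = 1110110011011110011110000010011 in binary

1110110011011110011110000010011


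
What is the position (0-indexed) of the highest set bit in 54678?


0b1101010110010110. Highest set bit at position 15

15


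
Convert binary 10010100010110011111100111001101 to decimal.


10010100010110011111100111001101 in decimal = 2488924621

2488924621


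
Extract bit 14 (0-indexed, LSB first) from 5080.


0b1001111011000, position 14 = 0

0


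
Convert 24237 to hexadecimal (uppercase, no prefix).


24237 = 5EAD hex

5EAD


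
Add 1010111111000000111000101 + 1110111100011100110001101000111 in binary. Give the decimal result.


1010111111000000111000101 + 1110111100011100110001101000111 = 1111000111011011110010100001100 = 2028856588

2028856588


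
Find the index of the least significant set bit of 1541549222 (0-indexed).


0b1011011111000100010110010100110. Lowest set bit at position 1

1


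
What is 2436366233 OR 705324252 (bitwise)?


0b10010001001101111111111110011001 | 0b101010000010100110010011011100 = 0b10111011001111111111111111011101 = 3141533661

3141533661


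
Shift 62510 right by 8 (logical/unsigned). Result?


0b1111010000101110 >> 8 = 0b11110100 = 244

244


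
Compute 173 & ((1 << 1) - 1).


173 & 1 = 1

1


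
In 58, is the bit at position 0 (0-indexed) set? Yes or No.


0b111010, bit 0 = 0. No

No


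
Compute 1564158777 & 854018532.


0b1011101001110110010101100111001 & 0b110010111001110100100111100100 = 0b10000001000110000100100100000 = 270731552

270731552


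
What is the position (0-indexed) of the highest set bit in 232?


0b11101000. Highest set bit at position 7

7


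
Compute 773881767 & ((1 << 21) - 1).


773881767 & 2097151 = 32679

32679


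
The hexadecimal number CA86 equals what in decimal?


CA86 hex = 51846 decimal

51846


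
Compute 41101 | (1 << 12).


41101 | (1 << 12) = 41101 | 4096 = 45197

45197


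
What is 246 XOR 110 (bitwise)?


0b11110110 ^ 0b1101110 = 0b10011000 = 152

152


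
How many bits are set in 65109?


0b1111111001010101 has 11 set bits

11


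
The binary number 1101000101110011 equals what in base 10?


1101000101110011 in decimal = 53619

53619


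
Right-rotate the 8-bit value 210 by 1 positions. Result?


Rotate 0b11010010 right by 1 (8-bit) = 0b1101001 = 105

105


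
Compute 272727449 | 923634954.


0b10000010000010111110110011001 | 0b110111000011011000110100001010 = 0b110111010011011111110110011011 = 927858075

927858075


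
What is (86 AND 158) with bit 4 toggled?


Step 1: 86 & 158 = 22
Step 2: 22 ^ (1 << 4) = 22 ^ 16 = 6

6


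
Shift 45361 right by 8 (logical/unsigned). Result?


0b1011000100110001 >> 8 = 0b10110001 = 177

177


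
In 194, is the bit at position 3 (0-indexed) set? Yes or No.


0b11000010, bit 3 = 0. No

No


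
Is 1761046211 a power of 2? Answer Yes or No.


0b1101000111101110110111011000011. Multiple bits set => No

No


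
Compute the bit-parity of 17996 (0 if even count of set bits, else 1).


0b100011001001100 has 6 ones => parity 0

0


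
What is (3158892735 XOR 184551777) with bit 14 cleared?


Step 1: 3158892735 ^ 184551777 = 3075008990
Step 2: 3075008990 & ~(1 << 14) = 3074992606

3074992606


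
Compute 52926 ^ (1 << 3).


52926 ^ (1 << 3) = 52926 ^ 8 = 52918

52918


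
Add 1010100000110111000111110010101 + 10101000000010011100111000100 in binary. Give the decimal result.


1010100000110111000111110010101 + 10101000000010011100111000100 = 1101001000111001100100101011001 = 1763494233

1763494233


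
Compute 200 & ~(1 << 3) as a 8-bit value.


200 & ~(1 << 3) = 192

192


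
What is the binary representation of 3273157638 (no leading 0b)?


3273157638 = 11000011000110000110110000000110 in binary

11000011000110000110110000000110


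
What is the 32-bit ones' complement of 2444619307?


2444619307 ^ 4294967295 = 1850347988

1850347988


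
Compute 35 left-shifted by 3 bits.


0b100011 << 3 = 0b100011000 = 280

280


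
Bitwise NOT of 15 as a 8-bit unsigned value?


~0b1111 = 0b11110000 = 240 (8-bit unsigned)

240


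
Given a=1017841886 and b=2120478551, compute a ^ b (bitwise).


1017841886 ^ 2120478551 = 1120462729

1120462729


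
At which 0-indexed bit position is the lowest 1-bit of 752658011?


0b101100110111001010011001011011. Lowest set bit at position 0

0


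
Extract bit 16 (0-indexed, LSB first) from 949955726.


0b111000100111110010110010001110, position 16 = 1

1


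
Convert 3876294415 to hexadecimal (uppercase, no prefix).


3876294415 = E70B8F0F hex

E70B8F0F


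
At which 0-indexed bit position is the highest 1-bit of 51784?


0b1100101001001000. Highest set bit at position 15

15


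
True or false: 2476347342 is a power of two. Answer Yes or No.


0b10010011100110100000111111001110. Multiple bits set => No

No


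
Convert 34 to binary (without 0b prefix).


34 = 100010 in binary

100010


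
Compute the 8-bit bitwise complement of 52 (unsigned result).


~0b110100 = 0b11001011 = 203 (8-bit unsigned)

203


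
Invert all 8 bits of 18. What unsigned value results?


18 ^ 255 = 237

237


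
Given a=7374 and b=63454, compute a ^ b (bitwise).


7374 ^ 63454 = 60176

60176


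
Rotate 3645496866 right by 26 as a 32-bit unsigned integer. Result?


Rotate 0b11011001010010011101111000100010 right by 26 (32-bit) = 0b1010010011101111000100010110110 = 1383565494

1383565494


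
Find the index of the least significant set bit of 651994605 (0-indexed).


0b100110110111001010010111101101. Lowest set bit at position 0

0


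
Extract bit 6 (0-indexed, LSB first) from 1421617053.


0b1010100101111000010011110011101, position 6 = 0

0


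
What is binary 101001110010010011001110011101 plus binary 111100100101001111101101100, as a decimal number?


101001110010010011001110011101 + 111100100101001111101101100 = 110001010110111101001100001001 = 828101385

828101385


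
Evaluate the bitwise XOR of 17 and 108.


0b10001 ^ 0b1101100 = 0b1111101 = 125

125


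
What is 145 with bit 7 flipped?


145 ^ (1 << 7) = 145 ^ 128 = 17

17


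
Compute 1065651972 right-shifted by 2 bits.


0b111111100001001000111100000100 >> 2 = 0b1111111000010010001111000001 = 266412993

266412993


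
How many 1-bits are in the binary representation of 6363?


0b1100011011011 has 8 set bits

8


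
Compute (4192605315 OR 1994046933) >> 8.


Step 1: 4192605315 | 1994046933 = 4294884823
Step 2: 4294884823 >> 8 = 16776893

16776893


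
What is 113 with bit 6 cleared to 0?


113 & ~(1 << 6) = 49

49


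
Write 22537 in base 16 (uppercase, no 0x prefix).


22537 = 5809 hex

5809


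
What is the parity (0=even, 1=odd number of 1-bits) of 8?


0b1000 has 1 ones => parity 1

1


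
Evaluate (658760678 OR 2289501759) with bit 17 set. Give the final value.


Step 1: 658760678 | 2289501759 = 2943870975
Step 2: 2943870975 | (1 << 17) = 2943870975 | 131072 = 2943870975

2943870975


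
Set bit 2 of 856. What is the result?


856 | (1 << 2) = 856 | 4 = 860

860


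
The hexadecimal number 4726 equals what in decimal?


4726 hex = 18214 decimal

18214


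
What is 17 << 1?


0b10001 << 1 = 0b100010 = 34

34


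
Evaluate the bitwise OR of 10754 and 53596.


0b10101000000010 | 0b1101000101011100 = 0b1111101101011110 = 64350

64350


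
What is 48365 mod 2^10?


48365 & 1023 = 237

237


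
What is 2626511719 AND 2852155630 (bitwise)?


0b10011100100011010110001101100111 & 0b10101010000000000111000011101110 = 0b10001000000000000110000001100110 = 2281726054

2281726054


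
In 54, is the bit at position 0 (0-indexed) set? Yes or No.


0b110110, bit 0 = 0. No

No


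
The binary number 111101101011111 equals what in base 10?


111101101011111 in decimal = 31583

31583


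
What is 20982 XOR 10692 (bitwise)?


0b101000111110110 ^ 0b10100111000100 = 0b111100000110010 = 30770

30770


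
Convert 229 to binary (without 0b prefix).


229 = 11100101 in binary

11100101


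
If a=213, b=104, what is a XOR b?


213 ^ 104 = 189

189


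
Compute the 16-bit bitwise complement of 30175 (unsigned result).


~0b111010111011111 = 0b1000101000100000 = 35360 (16-bit unsigned)

35360


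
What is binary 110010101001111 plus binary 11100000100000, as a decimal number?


110010101001111 + 11100000100000 = 1001110101101111 = 40303

40303


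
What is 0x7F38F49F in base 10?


7F38F49F hex = 2134439071 decimal

2134439071


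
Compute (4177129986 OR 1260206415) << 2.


Step 1: 4177129986 | 1260206415 = 4227726159
Step 2: 4227726159 << 2 = 16910904636

16910904636


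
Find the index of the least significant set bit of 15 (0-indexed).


0b1111. Lowest set bit at position 0

0


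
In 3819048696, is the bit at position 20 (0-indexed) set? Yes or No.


0b11100011101000100000111011111000, bit 20 = 0. No

No


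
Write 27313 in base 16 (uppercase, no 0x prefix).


27313 = 6AB1 hex

6AB1


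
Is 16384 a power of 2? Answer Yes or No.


0b100000000000000. Only one bit set => Yes

Yes


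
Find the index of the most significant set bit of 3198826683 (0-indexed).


0b10111110101010100011100010111011. Highest set bit at position 31

31


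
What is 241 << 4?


0b11110001 << 4 = 0b111100010000 = 3856

3856


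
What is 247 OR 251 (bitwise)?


0b11110111 | 0b11111011 = 0b11111111 = 255

255


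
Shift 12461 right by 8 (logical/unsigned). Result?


0b11000010101101 >> 8 = 0b110000 = 48

48


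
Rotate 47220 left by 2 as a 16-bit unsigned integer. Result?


Rotate 0b1011100001110100 left by 2 (16-bit) = 0b1110000111010010 = 57810

57810


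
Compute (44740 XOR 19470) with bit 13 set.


Step 1: 44740 ^ 19470 = 58058
Step 2: 58058 | (1 << 13) = 58058 | 8192 = 58058

58058


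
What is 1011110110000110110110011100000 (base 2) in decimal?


1011110110000110110110011100000 in decimal = 1589865696

1589865696


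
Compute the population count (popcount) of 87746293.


0b101001110101110011011110101 has 17 set bits

17


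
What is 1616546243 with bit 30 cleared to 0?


1616546243 & ~(1 << 30) = 542804419

542804419


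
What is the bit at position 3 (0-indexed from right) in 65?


0b1000001, position 3 = 0

0


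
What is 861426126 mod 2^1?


861426126 & 1 = 0

0


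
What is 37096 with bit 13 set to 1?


37096 | (1 << 13) = 37096 | 8192 = 45288

45288


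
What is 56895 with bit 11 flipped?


56895 ^ (1 << 11) = 56895 ^ 2048 = 54847

54847


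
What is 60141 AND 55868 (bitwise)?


0b1110101011101101 & 0b1101101000111100 = 0b1100101000101100 = 51756

51756


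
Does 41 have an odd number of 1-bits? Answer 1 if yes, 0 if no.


0b101001 has 3 ones => parity 1

1


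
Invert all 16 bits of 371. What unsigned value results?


371 ^ 65535 = 65164

65164


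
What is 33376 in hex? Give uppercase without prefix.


33376 = 8260 hex

8260


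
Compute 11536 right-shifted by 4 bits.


0b10110100010000 >> 4 = 0b1011010001 = 721

721


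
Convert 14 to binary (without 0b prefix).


14 = 1110 in binary

1110


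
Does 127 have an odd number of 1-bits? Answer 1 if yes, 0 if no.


0b1111111 has 7 ones => parity 1

1


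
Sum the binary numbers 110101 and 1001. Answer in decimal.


110101 + 1001 = 111110 = 62

62


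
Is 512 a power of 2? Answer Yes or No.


0b1000000000. Only one bit set => Yes

Yes


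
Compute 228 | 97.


0b11100100 | 0b1100001 = 0b11100101 = 229

229


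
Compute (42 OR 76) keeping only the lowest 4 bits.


Step 1: 42 | 76 = 110
Step 2: 110 & 15 = 14

14


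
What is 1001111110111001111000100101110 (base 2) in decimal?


1001111110111001111000100101110 in decimal = 1339879726

1339879726


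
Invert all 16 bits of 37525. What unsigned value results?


37525 ^ 65535 = 28010

28010


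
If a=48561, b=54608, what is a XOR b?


48561 ^ 54608 = 26849

26849


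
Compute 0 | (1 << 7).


0 | (1 << 7) = 0 | 128 = 128

128


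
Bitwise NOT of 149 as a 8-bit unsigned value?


~0b10010101 = 0b1101010 = 106 (8-bit unsigned)

106


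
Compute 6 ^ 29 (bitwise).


0b110 ^ 0b11101 = 0b11011 = 27

27


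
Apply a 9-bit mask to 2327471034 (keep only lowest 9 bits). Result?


2327471034 & 511 = 442

442


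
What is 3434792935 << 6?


0b11001100101110101100011111100111 << 6 = 0b11001100101110101100011111100111000000 = 219826747840

219826747840


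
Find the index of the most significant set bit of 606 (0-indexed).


0b1001011110. Highest set bit at position 9

9


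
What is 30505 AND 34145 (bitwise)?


0b111011100101001 & 0b1000010101100001 = 0b10100100001 = 1313

1313


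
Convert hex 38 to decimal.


38 hex = 56 decimal

56


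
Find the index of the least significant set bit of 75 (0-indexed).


0b1001011. Lowest set bit at position 0

0


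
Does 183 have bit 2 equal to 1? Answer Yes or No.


0b10110111, bit 2 = 1. Yes

Yes


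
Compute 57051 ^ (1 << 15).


57051 ^ (1 << 15) = 57051 ^ 32768 = 24283

24283


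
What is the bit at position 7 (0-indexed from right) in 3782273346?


0b11100001011100001110100101000010, position 7 = 0

0


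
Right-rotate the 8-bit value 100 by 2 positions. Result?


Rotate 0b1100100 right by 2 (8-bit) = 0b11001 = 25

25


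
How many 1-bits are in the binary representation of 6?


0b110 has 2 set bits

2


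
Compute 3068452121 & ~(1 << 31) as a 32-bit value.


3068452121 & ~(1 << 31) = 920968473

920968473


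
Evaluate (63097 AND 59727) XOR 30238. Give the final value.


Step 1: 63097 & 59727 = 57417
Step 2: 57417 ^ 30238 = 38487

38487


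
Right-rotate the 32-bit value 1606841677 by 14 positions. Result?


Rotate 0b1011111110001100111010101001101 right by 14 (32-bit) = 0b11010101001101010111111100011001 = 3577052953

3577052953


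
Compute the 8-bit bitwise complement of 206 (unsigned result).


~0b11001110 = 0b110001 = 49 (8-bit unsigned)

49


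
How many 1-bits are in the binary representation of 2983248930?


0b10110001110100001100010000100010 has 12 set bits

12


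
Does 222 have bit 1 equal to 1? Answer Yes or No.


0b11011110, bit 1 = 1. Yes

Yes


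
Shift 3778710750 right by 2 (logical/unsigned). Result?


0b11100001001110101000110011011110 >> 2 = 0b111000010011101010001100110111 = 944677687

944677687


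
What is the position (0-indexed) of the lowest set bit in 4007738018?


0b11101110111000010011101010100010. Lowest set bit at position 1

1


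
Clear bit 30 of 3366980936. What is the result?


3366980936 & ~(1 << 30) = 2293239112

2293239112


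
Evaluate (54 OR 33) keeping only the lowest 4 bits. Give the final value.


Step 1: 54 | 33 = 55
Step 2: 55 & 15 = 7

7
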